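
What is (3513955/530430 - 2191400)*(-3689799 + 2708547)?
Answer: 38019615767691078/17681 ≈ 2.1503e+12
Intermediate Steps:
(3513955/530430 - 2191400)*(-3689799 + 2708547) = (3513955*(1/530430) - 2191400)*(-981252) = (702791/106086 - 2191400)*(-981252) = -232476157609/106086*(-981252) = 38019615767691078/17681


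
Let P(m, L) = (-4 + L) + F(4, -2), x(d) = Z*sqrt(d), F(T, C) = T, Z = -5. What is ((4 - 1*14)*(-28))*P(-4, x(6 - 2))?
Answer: -2800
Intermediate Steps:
x(d) = -5*sqrt(d)
P(m, L) = L (P(m, L) = (-4 + L) + 4 = L)
((4 - 1*14)*(-28))*P(-4, x(6 - 2)) = ((4 - 1*14)*(-28))*(-5*sqrt(6 - 2)) = ((4 - 14)*(-28))*(-5*sqrt(4)) = (-10*(-28))*(-5*2) = 280*(-10) = -2800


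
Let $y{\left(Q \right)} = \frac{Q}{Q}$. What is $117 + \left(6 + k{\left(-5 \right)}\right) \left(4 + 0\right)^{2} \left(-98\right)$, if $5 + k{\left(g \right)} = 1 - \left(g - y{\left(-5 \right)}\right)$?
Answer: $-12427$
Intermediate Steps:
$y{\left(Q \right)} = 1$
$k{\left(g \right)} = -3 - g$ ($k{\left(g \right)} = -5 - \left(-1 - 1 + g\right) = -5 - \left(-2 + g\right) = -3 - g$)
$117 + \left(6 + k{\left(-5 \right)}\right) \left(4 + 0\right)^{2} \left(-98\right) = 117 + \left(6 - -2\right) \left(4 + 0\right)^{2} \left(-98\right) = 117 + \left(6 + \left(-3 + 5\right)\right) 4^{2} \left(-98\right) = 117 + \left(6 + 2\right) 16 \left(-98\right) = 117 + 8 \cdot 16 \left(-98\right) = 117 + 128 \left(-98\right) = 117 - 12544 = -12427$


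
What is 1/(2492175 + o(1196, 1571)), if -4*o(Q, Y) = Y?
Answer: 4/9967129 ≈ 4.0132e-7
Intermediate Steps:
o(Q, Y) = -Y/4
1/(2492175 + o(1196, 1571)) = 1/(2492175 - ¼*1571) = 1/(2492175 - 1571/4) = 1/(9967129/4) = 4/9967129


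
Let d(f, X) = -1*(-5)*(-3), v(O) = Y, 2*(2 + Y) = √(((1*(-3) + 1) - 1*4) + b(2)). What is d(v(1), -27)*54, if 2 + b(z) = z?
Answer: -810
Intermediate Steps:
b(z) = -2 + z
Y = -2 + I*√6/2 (Y = -2 + √(((1*(-3) + 1) - 1*4) + (-2 + 2))/2 = -2 + √(((-3 + 1) - 4) + 0)/2 = -2 + √((-2 - 4) + 0)/2 = -2 + √(-6 + 0)/2 = -2 + √(-6)/2 = -2 + (I*√6)/2 = -2 + I*√6/2 ≈ -2.0 + 1.2247*I)
v(O) = -2 + I*√6/2
d(f, X) = -15 (d(f, X) = 5*(-3) = -15)
d(v(1), -27)*54 = -15*54 = -810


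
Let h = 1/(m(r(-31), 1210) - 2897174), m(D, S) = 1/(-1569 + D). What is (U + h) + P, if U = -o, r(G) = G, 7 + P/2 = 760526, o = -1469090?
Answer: 13860673760223728/4635478401 ≈ 2.9901e+6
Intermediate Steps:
P = 1521038 (P = -14 + 2*760526 = -14 + 1521052 = 1521038)
h = -1600/4635478401 (h = 1/(1/(-1569 - 31) - 2897174) = 1/(1/(-1600) - 2897174) = 1/(-1/1600 - 2897174) = 1/(-4635478401/1600) = -1600/4635478401 ≈ -3.4516e-7)
U = 1469090 (U = -1*(-1469090) = 1469090)
(U + h) + P = (1469090 - 1600/4635478401) + 1521038 = 6809934964123490/4635478401 + 1521038 = 13860673760223728/4635478401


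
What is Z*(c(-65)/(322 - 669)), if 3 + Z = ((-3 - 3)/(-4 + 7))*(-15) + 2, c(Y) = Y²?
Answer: -122525/347 ≈ -353.10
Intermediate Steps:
Z = 29 (Z = -3 + (((-3 - 3)/(-4 + 7))*(-15) + 2) = -3 + (-6/3*(-15) + 2) = -3 + (-6*⅓*(-15) + 2) = -3 + (-2*(-15) + 2) = -3 + (30 + 2) = -3 + 32 = 29)
Z*(c(-65)/(322 - 669)) = 29*((-65)²/(322 - 669)) = 29*(4225/(-347)) = 29*(4225*(-1/347)) = 29*(-4225/347) = -122525/347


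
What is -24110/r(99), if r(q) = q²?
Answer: -24110/9801 ≈ -2.4600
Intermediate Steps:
-24110/r(99) = -24110/(99²) = -24110/9801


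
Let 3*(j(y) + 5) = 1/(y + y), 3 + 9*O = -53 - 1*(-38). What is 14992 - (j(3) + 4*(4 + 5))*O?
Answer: 135487/9 ≈ 15054.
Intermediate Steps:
O = -2 (O = -⅓ + (-53 - 1*(-38))/9 = -⅓ + (-53 + 38)/9 = -⅓ + (⅑)*(-15) = -⅓ - 5/3 = -2)
j(y) = -5 + 1/(6*y) (j(y) = -5 + 1/(3*(y + y)) = -5 + 1/(3*((2*y))) = -5 + (1/(2*y))/3 = -5 + 1/(6*y))
14992 - (j(3) + 4*(4 + 5))*O = 14992 - ((-5 + (⅙)/3) + 4*(4 + 5))*(-2) = 14992 - ((-5 + (⅙)*(⅓)) + 4*9)*(-2) = 14992 - ((-5 + 1/18) + 36)*(-2) = 14992 - (-89/18 + 36)*(-2) = 14992 - 559*(-2)/18 = 14992 - 1*(-559/9) = 14992 + 559/9 = 135487/9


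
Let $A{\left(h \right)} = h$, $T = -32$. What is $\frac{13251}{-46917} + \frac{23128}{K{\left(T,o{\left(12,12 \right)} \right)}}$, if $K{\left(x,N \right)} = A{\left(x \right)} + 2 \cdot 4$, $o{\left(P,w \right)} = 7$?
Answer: $- \frac{15075200}{15639} \approx -963.95$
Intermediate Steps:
$K{\left(x,N \right)} = 8 + x$ ($K{\left(x,N \right)} = x + 2 \cdot 4 = x + 8 = 8 + x$)
$\frac{13251}{-46917} + \frac{23128}{K{\left(T,o{\left(12,12 \right)} \right)}} = \frac{13251}{-46917} + \frac{23128}{8 - 32} = 13251 \left(- \frac{1}{46917}\right) + \frac{23128}{-24} = - \frac{4417}{15639} + 23128 \left(- \frac{1}{24}\right) = - \frac{4417}{15639} - \frac{2891}{3} = - \frac{15075200}{15639}$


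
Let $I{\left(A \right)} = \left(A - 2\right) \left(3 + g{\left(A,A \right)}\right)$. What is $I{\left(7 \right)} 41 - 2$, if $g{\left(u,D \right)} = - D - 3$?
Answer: $-1437$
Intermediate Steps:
$g{\left(u,D \right)} = -3 - D$
$I{\left(A \right)} = - A \left(-2 + A\right)$ ($I{\left(A \right)} = \left(A - 2\right) \left(3 - \left(3 + A\right)\right) = \left(-2 + A\right) \left(- A\right) = - A \left(-2 + A\right)$)
$I{\left(7 \right)} 41 - 2 = 7 \left(2 - 7\right) 41 - 2 = 7 \left(-5\right) 41 - 2 = \left(-35\right) 41 - 2 = -1435 - 2 = -1437$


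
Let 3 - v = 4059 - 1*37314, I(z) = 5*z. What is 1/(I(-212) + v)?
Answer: 1/32198 ≈ 3.1058e-5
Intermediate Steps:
v = 33258 (v = 3 - (4059 - 1*37314) = 3 - (4059 - 37314) = 3 - 1*(-33255) = 3 + 33255 = 33258)
1/(I(-212) + v) = 1/(5*(-212) + 33258) = 1/(-1060 + 33258) = 1/32198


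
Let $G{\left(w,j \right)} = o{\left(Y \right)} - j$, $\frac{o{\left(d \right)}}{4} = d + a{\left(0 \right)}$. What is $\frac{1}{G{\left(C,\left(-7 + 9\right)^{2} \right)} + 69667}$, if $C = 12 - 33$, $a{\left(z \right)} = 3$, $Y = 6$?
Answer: $\frac{1}{69699} \approx 1.4347 \cdot 10^{-5}$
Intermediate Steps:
$o{\left(d \right)} = 12 + 4 d$ ($o{\left(d \right)} = 4 \left(d + 3\right) = 4 \left(3 + d\right) = 12 + 4 d$)
$C = -21$ ($C = 12 - 33 = -21$)
$G{\left(w,j \right)} = 36 - j$ ($G{\left(w,j \right)} = \left(12 + 4 \cdot 6\right) - j = \left(12 + 24\right) - j = 36 - j$)
$\frac{1}{G{\left(C,\left(-7 + 9\right)^{2} \right)} + 69667} = \frac{1}{\left(36 - \left(-7 + 9\right)^{2}\right) + 69667} = \frac{1}{\left(36 - 2^{2}\right) + 69667} = \frac{1}{\left(36 - 4\right) + 69667} = \frac{1}{32 + 69667} = \frac{1}{69699}$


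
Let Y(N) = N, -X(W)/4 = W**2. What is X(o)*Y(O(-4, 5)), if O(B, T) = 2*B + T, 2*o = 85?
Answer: 21675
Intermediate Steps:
o = 85/2 (o = (1/2)*85 = 85/2 ≈ 42.500)
X(W) = -4*W**2
O(B, T) = T + 2*B
X(o)*Y(O(-4, 5)) = (-4*(85/2)**2)*(5 + 2*(-4)) = (-4*7225/4)*(5 - 8) = -7225*(-3) = 21675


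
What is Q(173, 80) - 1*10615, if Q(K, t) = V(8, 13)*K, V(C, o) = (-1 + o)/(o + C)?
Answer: -73613/7 ≈ -10516.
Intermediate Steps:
V(C, o) = (-1 + o)/(C + o)
Q(K, t) = 4*K/7 (Q(K, t) = ((-1 + 13)/(8 + 13))*K = (12/21)*K = ((1/21)*12)*K = 4*K/7)
Q(173, 80) - 1*10615 = (4/7)*173 - 1*10615 = 692/7 - 10615 = -73613/7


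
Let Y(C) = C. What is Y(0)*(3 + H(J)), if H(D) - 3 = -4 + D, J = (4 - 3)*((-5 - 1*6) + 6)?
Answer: 0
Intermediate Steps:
J = -5 (J = 1*((-5 - 6) + 6) = 1*(-11 + 6) = 1*(-5) = -5)
H(D) = -1 + D (H(D) = 3 + (-4 + D) = -1 + D)
Y(0)*(3 + H(J)) = 0*(3 + (-1 - 5)) = 0*(3 - 6) = 0*(-3) = 0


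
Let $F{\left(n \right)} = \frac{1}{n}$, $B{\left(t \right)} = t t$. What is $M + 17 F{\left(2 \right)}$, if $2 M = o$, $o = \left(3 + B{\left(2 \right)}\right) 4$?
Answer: $\frac{45}{2} \approx 22.5$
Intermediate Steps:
$B{\left(t \right)} = t^{2}$
$o = 28$ ($o = \left(3 + 2^{2}\right) 4 = \left(3 + 4\right) 4 = 7 \cdot 4 = 28$)
$M = 14$ ($M = \frac{1}{2} \cdot 28 = 14$)
$M + 17 F{\left(2 \right)} = 14 + \frac{17}{2} = \frac{45}{2}$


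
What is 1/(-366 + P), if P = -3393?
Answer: -1/3759 ≈ -0.00026603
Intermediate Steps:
1/(-366 + P) = 1/(-366 - 3393) = 1/(-3759) = -1/3759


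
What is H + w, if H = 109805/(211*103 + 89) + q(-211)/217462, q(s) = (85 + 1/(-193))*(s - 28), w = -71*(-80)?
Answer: 2603340703215979/457936481226 ≈ 5684.9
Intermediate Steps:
w = 5680
q(s) = -459312/193 + 16404*s/193 (q(s) = (85 - 1/193)*(-28 + s) = 16404*(-28 + s)/193 = -459312/193 + 16404*s/193)
H = 2261489852299/457936481226 (H = 109805/(211*103 + 89) + (-459312/193 + (16404/193)*(-211))/217462 = 109805/(21733 + 89) + (-459312/193 - 3461244/193)*(1/217462) = 109805/21822 - 3920556/193*1/217462 = 109805*(1/21822) - 1960278/20985083 = 109805/21822 - 1960278/20985083 = 2261489852299/457936481226 ≈ 4.9384)
H + w = 2261489852299/457936481226 + 5680 = 2603340703215979/457936481226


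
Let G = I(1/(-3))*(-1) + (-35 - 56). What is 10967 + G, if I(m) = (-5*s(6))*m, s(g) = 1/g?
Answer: 195763/18 ≈ 10876.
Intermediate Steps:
s(g) = 1/g
I(m) = -5*m/6 (I(m) = (-5/6)*m = (-5*1/6)*m = -5*m/6)
G = -1643/18 (G = -5/6/(-3)*(-1) + (-35 - 56) = -5/6*(-1/3)*(-1) - 91 = (5/18)*(-1) - 91 = -5/18 - 91 = -1643/18 ≈ -91.278)
10967 + G = 10967 - 1643/18 = 195763/18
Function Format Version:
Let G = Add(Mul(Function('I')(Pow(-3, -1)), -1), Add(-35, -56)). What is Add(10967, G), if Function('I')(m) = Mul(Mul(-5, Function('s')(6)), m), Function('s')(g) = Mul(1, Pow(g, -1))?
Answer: Rational(195763, 18) ≈ 10876.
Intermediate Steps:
Function('s')(g) = Pow(g, -1)
Function('I')(m) = Mul(Rational(-5, 6), m) (Function('I')(m) = Mul(Mul(-5, Pow(6, -1)), m) = Mul(Mul(-5, Rational(1, 6)), m) = Mul(Rational(-5, 6), m))
G = Rational(-1643, 18) (G = Add(Mul(Mul(Rational(-5, 6), Pow(-3, -1)), -1), Add(-35, -56)) = Add(Mul(Mul(Rational(-5, 6), Rational(-1, 3)), -1), -91) = Add(Mul(Rational(5, 18), -1), -91) = Add(Rational(-5, 18), -91) = Rational(-1643, 18) ≈ -91.278)
Add(10967, G) = Add(10967, Rational(-1643, 18)) = Rational(195763, 18)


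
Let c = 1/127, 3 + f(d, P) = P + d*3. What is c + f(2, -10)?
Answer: -888/127 ≈ -6.9921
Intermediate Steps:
f(d, P) = -3 + P + 3*d (f(d, P) = -3 + (P + d*3) = -3 + (P + 3*d) = -3 + P + 3*d)
c = 1/127 ≈ 0.0078740
c + f(2, -10) = 1/127 + (-3 - 10 + 3*2) = 1/127 + (-3 - 10 + 6) = 1/127 - 7 = -888/127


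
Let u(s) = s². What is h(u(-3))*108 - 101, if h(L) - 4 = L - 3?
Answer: 979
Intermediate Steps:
h(L) = 1 + L (h(L) = 4 + (L - 3) = 4 + (-3 + L) = 1 + L)
h(u(-3))*108 - 101 = (1 + (-3)²)*108 - 101 = (1 + 9)*108 - 101 = 10*108 - 101 = 1080 - 101 = 979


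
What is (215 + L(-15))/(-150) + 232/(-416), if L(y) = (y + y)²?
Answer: -6233/780 ≈ -7.9910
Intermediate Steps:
L(y) = 4*y² (L(y) = (2*y)² = 4*y²)
(215 + L(-15))/(-150) + 232/(-416) = (215 + 4*(-15)²)/(-150) + 232/(-416) = (215 + 4*225)*(-1/150) + 232*(-1/416) = (215 + 900)*(-1/150) - 29/52 = 1115*(-1/150) - 29/52 = -223/30 - 29/52 = -6233/780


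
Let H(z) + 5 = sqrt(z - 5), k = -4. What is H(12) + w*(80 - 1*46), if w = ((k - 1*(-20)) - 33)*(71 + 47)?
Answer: -68209 + sqrt(7) ≈ -68206.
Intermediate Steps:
H(z) = -5 + sqrt(-5 + z) (H(z) = -5 + sqrt(z - 5) = -5 + sqrt(-5 + z))
w = -2006 (w = ((-4 - 1*(-20)) - 33)*(71 + 47) = ((-4 + 20) - 33)*118 = (16 - 33)*118 = -17*118 = -2006)
H(12) + w*(80 - 1*46) = (-5 + sqrt(-5 + 12)) - 2006*(80 - 1*46) = (-5 + sqrt(7)) - 2006*(80 - 46) = (-5 + sqrt(7)) - 2006*34 = (-5 + sqrt(7)) - 68204 = -68209 + sqrt(7)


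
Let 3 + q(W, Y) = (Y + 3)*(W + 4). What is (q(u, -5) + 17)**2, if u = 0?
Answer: 36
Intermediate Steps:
q(W, Y) = -3 + (3 + Y)*(4 + W) (q(W, Y) = -3 + (Y + 3)*(W + 4) = -3 + (3 + Y)*(4 + W))
(q(u, -5) + 17)**2 = ((9 + 3*0 + 4*(-5) + 0*(-5)) + 17)**2 = ((9 + 0 - 20 + 0) + 17)**2 = (-11 + 17)**2 = 6**2 = 36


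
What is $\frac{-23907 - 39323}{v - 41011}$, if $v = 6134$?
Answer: $\frac{63230}{34877} \approx 1.8129$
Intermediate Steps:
$\frac{-23907 - 39323}{v - 41011} = \frac{-23907 - 39323}{6134 - 41011} = - \frac{63230}{-34877} = \left(-63230\right) \left(- \frac{1}{34877}\right) = \frac{63230}{34877}$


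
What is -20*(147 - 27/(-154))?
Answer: -226650/77 ≈ -2943.5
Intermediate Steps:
-20*(147 - 27/(-154)) = -20*(147 - 27*(-1/154)) = -20*(147 + 27/154) = -20*22665/154 = -226650/77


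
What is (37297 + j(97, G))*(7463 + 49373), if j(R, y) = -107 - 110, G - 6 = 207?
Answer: 2107478880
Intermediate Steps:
G = 213 (G = 6 + 207 = 213)
j(R, y) = -217
(37297 + j(97, G))*(7463 + 49373) = (37297 - 217)*(7463 + 49373) = 37080*56836 = 2107478880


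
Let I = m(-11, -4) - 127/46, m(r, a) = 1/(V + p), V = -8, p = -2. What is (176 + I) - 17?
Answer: 17956/115 ≈ 156.14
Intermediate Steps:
m(r, a) = -⅒ (m(r, a) = 1/(-8 - 2) = 1/(-10) = -⅒)
I = -329/115 (I = -⅒ - 127/46 = -329/115 ≈ -2.8609)
(176 + I) - 17 = (176 - 329/115) - 17 = 19911/115 - 17 = 17956/115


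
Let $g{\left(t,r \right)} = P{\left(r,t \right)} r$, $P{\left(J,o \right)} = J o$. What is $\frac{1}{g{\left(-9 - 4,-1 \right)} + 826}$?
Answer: $\frac{1}{813} \approx 0.00123$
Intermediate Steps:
$g{\left(t,r \right)} = t r^{2}$ ($g{\left(t,r \right)} = r t r = t r^{2}$)
$\frac{1}{g{\left(-9 - 4,-1 \right)} + 826} = \frac{1}{\left(-9 - 4\right) \left(-1\right)^{2} + 826} = \frac{1}{\left(-9 - 4\right) 1 + 826} = \frac{1}{\left(-13\right) 1 + 826} = \frac{1}{-13 + 826} = \frac{1}{813}$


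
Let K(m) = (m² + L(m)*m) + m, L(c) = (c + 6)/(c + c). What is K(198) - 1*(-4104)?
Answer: 43608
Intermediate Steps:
L(c) = (6 + c)/(2*c) (L(c) = (6 + c)/((2*c)) = (6 + c)*(1/(2*c)) = (6 + c)/(2*c))
K(m) = 3 + m² + 3*m/2 (K(m) = (m² + ((6 + m)/(2*m))*m) + m = (m² + (3 + m/2)) + m = (3 + m² + m/2) + m = 3 + m² + 3*m/2)
K(198) - 1*(-4104) = (3 + 198² + (3/2)*198) - 1*(-4104) = (3 + 39204 + 297) + 4104 = 39504 + 4104 = 43608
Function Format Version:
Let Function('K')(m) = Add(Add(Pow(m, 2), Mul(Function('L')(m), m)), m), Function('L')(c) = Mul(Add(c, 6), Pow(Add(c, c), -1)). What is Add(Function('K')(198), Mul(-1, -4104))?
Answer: 43608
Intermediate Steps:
Function('L')(c) = Mul(Rational(1, 2), Pow(c, -1), Add(6, c)) (Function('L')(c) = Mul(Add(6, c), Pow(Mul(2, c), -1)) = Mul(Add(6, c), Mul(Rational(1, 2), Pow(c, -1))) = Mul(Rational(1, 2), Pow(c, -1), Add(6, c)))
Function('K')(m) = Add(3, Pow(m, 2), Mul(Rational(3, 2), m)) (Function('K')(m) = Add(Add(Pow(m, 2), Mul(Mul(Rational(1, 2), Pow(m, -1), Add(6, m)), m)), m) = Add(Add(Pow(m, 2), Add(3, Mul(Rational(1, 2), m))), m) = Add(Add(3, Pow(m, 2), Mul(Rational(1, 2), m)), m) = Add(3, Pow(m, 2), Mul(Rational(3, 2), m)))
Add(Function('K')(198), Mul(-1, -4104)) = Add(Add(3, Pow(198, 2), Mul(Rational(3, 2), 198)), Mul(-1, -4104)) = Add(Add(3, 39204, 297), 4104) = Add(39504, 4104) = 43608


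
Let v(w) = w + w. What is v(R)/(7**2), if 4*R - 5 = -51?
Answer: -23/49 ≈ -0.46939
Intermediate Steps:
R = -23/2 (R = 5/4 + (1/4)*(-51) = 5/4 - 51/4 = -23/2 ≈ -11.500)
v(w) = 2*w
v(R)/(7**2) = (2*(-23/2))/(7**2) = -23/49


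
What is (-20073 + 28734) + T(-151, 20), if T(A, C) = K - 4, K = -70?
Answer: 8587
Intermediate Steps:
T(A, C) = -74 (T(A, C) = -70 - 4 = -74)
(-20073 + 28734) + T(-151, 20) = (-20073 + 28734) - 74 = 8661 - 74 = 8587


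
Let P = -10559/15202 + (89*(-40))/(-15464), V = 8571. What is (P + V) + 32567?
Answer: 1208845654651/29385466 ≈ 41138.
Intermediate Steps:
P = -13645657/29385466 (P = -10559*1/15202 - 3560*(-1/15464) = -10559/15202 + 445/1933 = -13645657/29385466 ≈ -0.46437)
(P + V) + 32567 = (-13645657/29385466 + 8571) + 32567 = 251849183429/29385466 + 32567 = 1208845654651/29385466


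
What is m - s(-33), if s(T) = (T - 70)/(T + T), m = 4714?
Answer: 311021/66 ≈ 4712.4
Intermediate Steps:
s(T) = (-70 + T)/(2*T) (s(T) = (-70 + T)/((2*T)) = (-70 + T)*(1/(2*T)) = (-70 + T)/(2*T))
m - s(-33) = 4714 - (-70 - 33)/(2*(-33)) = 4714 - (-1)*(-103)/(2*33) = 4714 - 1*103/66 = 4714 - 103/66 = 311021/66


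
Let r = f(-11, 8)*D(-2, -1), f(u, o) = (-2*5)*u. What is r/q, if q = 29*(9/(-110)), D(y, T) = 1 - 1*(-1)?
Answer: -24200/261 ≈ -92.720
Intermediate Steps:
D(y, T) = 2 (D(y, T) = 1 + 1 = 2)
f(u, o) = -10*u
r = 220 (r = -10*(-11)*2 = 110*2 = 220)
q = -261/110 (q = 29*(9*(-1/110)) = 29*(-9/110) = -261/110 ≈ -2.3727)
r/q = 220/(-261/110) = 220*(-110/261) = -24200/261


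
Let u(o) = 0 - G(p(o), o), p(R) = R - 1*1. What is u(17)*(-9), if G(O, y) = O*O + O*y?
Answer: 4752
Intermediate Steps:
p(R) = -1 + R (p(R) = R - 1 = -1 + R)
G(O, y) = O² + O*y
u(o) = -(-1 + o)*(-1 + 2*o) (u(o) = 0 - (-1 + o)*((-1 + o) + o) = 0 - (-1 + o)*(-1 + 2*o) = -(-1 + o)*(-1 + 2*o))
u(17)*(-9) = -(-1 + 17)*(-1 + 2*17)*(-9) = -1*16*(-1 + 34)*(-9) = -1*16*33*(-9) = -528*(-9) = 4752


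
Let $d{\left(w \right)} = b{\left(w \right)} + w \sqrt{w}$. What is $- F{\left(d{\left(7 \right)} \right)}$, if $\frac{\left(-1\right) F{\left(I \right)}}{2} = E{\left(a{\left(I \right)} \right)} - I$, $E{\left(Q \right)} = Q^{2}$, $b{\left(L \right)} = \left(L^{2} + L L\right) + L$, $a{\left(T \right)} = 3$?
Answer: $-192 - 14 \sqrt{7} \approx -229.04$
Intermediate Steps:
$b{\left(L \right)} = L + 2 L^{2}$ ($b{\left(L \right)} = \left(L^{2} + L^{2}\right) + L = 2 L^{2} + L = L + 2 L^{2}$)
$d{\left(w \right)} = w^{\frac{3}{2}} + w \left(1 + 2 w\right)$ ($d{\left(w \right)} = w \left(1 + 2 w\right) + w \sqrt{w} = w \left(1 + 2 w\right) + w^{\frac{3}{2}} = w^{\frac{3}{2}} + w \left(1 + 2 w\right)$)
$F{\left(I \right)} = -18 + 2 I$ ($F{\left(I \right)} = - 2 \left(3^{2} - I\right) = - 2 \left(9 - I\right) = -18 + 2 I$)
$- F{\left(d{\left(7 \right)} \right)} = - (-18 + 2 \left(7^{\frac{3}{2}} + 7 \left(1 + 2 \cdot 7\right)\right)) = - (-18 + 2 \left(7 \sqrt{7} + 7 \left(1 + 14\right)\right)) = - (-18 + 2 \left(7 \sqrt{7} + 7 \cdot 15\right)) = - (-18 + 2 \left(7 \sqrt{7} + 105\right)) = - (-18 + 2 \left(105 + 7 \sqrt{7}\right)) = - (-18 + \left(210 + 14 \sqrt{7}\right)) = - (192 + 14 \sqrt{7}) = -192 - 14 \sqrt{7}$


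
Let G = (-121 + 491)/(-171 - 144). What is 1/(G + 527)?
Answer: 63/33127 ≈ 0.0019018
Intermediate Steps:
G = -74/63 (G = 370/(-315) = 370*(-1/315) = -74/63 ≈ -1.1746)
1/(G + 527) = 1/(-74/63 + 527) = 1/(33127/63) = 63/33127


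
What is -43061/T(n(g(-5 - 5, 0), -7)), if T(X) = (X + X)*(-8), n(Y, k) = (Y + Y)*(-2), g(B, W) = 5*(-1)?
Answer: 43061/320 ≈ 134.57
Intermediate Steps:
g(B, W) = -5
n(Y, k) = -4*Y (n(Y, k) = (2*Y)*(-2) = -4*Y)
T(X) = -16*X (T(X) = (2*X)*(-8) = -16*X)
-43061/T(n(g(-5 - 5, 0), -7)) = -43061/((-(-64)*(-5))) = -43061/((-16*20)) = -43061/(-320) = -43061*(-1/320) = 43061/320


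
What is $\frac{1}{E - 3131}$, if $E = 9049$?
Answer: $\frac{1}{5918} \approx 0.00016898$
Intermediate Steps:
$\frac{1}{E - 3131} = \frac{1}{9049 - 3131} = \frac{1}{5918}$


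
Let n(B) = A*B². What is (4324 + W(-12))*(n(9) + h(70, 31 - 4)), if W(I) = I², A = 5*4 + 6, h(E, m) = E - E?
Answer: 9409608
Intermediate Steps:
h(E, m) = 0
A = 26 (A = 20 + 6 = 26)
n(B) = 26*B²
(4324 + W(-12))*(n(9) + h(70, 31 - 4)) = (4324 + (-12)²)*(26*9² + 0) = (4324 + 144)*(26*81 + 0) = 4468*(2106 + 0) = 4468*2106 = 9409608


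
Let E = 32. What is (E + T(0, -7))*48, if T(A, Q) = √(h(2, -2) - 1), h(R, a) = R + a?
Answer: 1536 + 48*I ≈ 1536.0 + 48.0*I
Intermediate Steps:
T(A, Q) = I (T(A, Q) = √((2 - 2) - 1) = √(0 - 1) = √(-1) = I)
(E + T(0, -7))*48 = (32 + I)*48 = 1536 + 48*I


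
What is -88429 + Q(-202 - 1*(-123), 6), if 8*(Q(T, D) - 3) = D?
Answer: -353701/4 ≈ -88425.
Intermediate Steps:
Q(T, D) = 3 + D/8
-88429 + Q(-202 - 1*(-123), 6) = -88429 + (3 + (⅛)*6) = -88429 + (3 + ¾) = -88429 + 15/4 = -353701/4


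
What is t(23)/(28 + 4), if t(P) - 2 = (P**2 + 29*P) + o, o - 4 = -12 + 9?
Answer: 1199/32 ≈ 37.469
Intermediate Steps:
o = 1 (o = 4 + (-12 + 9) = 4 - 3 = 1)
t(P) = 3 + P**2 + 29*P (t(P) = 2 + ((P**2 + 29*P) + 1) = 2 + (1 + P**2 + 29*P) = 3 + P**2 + 29*P)
t(23)/(28 + 4) = (3 + 23**2 + 29*23)/(28 + 4) = (3 + 529 + 667)/32 = 1199*(1/32) = 1199/32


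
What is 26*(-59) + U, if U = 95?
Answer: -1439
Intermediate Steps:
26*(-59) + U = 26*(-59) + 95 = -1534 + 95 = -1439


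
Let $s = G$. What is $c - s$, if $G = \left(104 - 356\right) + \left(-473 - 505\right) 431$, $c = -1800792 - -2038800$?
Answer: $659778$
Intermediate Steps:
$c = 238008$ ($c = -1800792 + 2038800 = 238008$)
$G = -421770$ ($G = \left(104 - 356\right) + \left(-473 - 505\right) 431 = -252 - 421518 = -421770$)
$s = -421770$
$c - s = 238008 - -421770 = 238008 + 421770 = 659778$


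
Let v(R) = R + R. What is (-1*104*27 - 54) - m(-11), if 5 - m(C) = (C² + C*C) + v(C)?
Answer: -2647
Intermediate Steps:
v(R) = 2*R
m(C) = 5 - 2*C - 2*C² (m(C) = 5 - ((C² + C*C) + 2*C) = 5 - ((C² + C²) + 2*C) = 5 - (2*C² + 2*C) = 5 - (2*C + 2*C²) = 5 + (-2*C - 2*C²) = 5 - 2*C - 2*C²)
(-1*104*27 - 54) - m(-11) = (-1*104*27 - 54) - (5 - 2*(-11) - 2*(-11)²) = (-104*27 - 54) - (5 + 22 - 2*121) = (-2808 - 54) - (5 + 22 - 242) = -2862 - 1*(-215) = -2862 + 215 = -2647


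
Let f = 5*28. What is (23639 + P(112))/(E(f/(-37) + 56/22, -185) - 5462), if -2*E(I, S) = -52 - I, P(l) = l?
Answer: -82621/18912 ≈ -4.3687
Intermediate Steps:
f = 140
E(I, S) = 26 + I/2 (E(I, S) = -(-52 - I)/2 = 26 + I/2)
(23639 + P(112))/(E(f/(-37) + 56/22, -185) - 5462) = (23639 + 112)/((26 + (140/(-37) + 56/22)/2) - 5462) = 23751/((26 + (140*(-1/37) + 56*(1/22))/2) - 5462) = 23751/((26 + (-140/37 + 28/11)/2) - 5462) = 23751/((26 + (½)*(-504/407)) - 5462) = 23751/((26 - 252/407) - 5462) = 23751/(10330/407 - 5462) = 23751/(-2212704/407) = 23751*(-407/2212704) = -82621/18912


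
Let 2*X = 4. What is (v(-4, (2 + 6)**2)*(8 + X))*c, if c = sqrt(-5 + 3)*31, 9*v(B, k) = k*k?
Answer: 1269760*I*sqrt(2)/9 ≈ 1.9952e+5*I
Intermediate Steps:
X = 2 (X = (1/2)*4 = 2)
v(B, k) = k**2/9 (v(B, k) = (k*k)/9 = k**2/9)
c = 31*I*sqrt(2) (c = sqrt(-2)*31 = (I*sqrt(2))*31 = 31*I*sqrt(2) ≈ 43.841*I)
(v(-4, (2 + 6)**2)*(8 + X))*c = ((((2 + 6)**2)**2/9)*(8 + 2))*(31*I*sqrt(2)) = (((8**2)**2/9)*10)*(31*I*sqrt(2)) = (((1/9)*64**2)*10)*(31*I*sqrt(2)) = (((1/9)*4096)*10)*(31*I*sqrt(2)) = ((4096/9)*10)*(31*I*sqrt(2)) = 40960*(31*I*sqrt(2))/9 = 1269760*I*sqrt(2)/9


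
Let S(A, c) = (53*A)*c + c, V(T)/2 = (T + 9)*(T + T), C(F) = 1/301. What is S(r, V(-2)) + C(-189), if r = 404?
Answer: -360937527/301 ≈ -1.1991e+6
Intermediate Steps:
C(F) = 1/301
V(T) = 4*T*(9 + T) (V(T) = 2*((T + 9)*(T + T)) = 2*((9 + T)*(2*T)) = 2*(2*T*(9 + T)) = 4*T*(9 + T))
S(A, c) = c + 53*A*c (S(A, c) = 53*A*c + c = c + 53*A*c)
S(r, V(-2)) + C(-189) = (4*(-2)*(9 - 2))*(1 + 53*404) + 1/301 = (4*(-2)*7)*(1 + 21412) + 1/301 = -56*21413 + 1/301 = -1199128 + 1/301 = -360937527/301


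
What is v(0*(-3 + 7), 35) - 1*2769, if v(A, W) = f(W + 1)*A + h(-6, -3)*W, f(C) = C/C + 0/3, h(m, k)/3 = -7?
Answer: -3504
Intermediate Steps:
h(m, k) = -21 (h(m, k) = 3*(-7) = -21)
f(C) = 1 (f(C) = 1 + 0*(⅓) = 1 + 0 = 1)
v(A, W) = A - 21*W (v(A, W) = 1*A - 21*W = A - 21*W)
v(0*(-3 + 7), 35) - 1*2769 = (0*(-3 + 7) - 21*35) - 1*2769 = (0*4 - 735) - 2769 = (0 - 735) - 2769 = -735 - 2769 = -3504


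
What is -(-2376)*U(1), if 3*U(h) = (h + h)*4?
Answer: 6336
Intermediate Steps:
U(h) = 8*h/3 (U(h) = ((h + h)*4)/3 = ((2*h)*4)/3 = (8*h)/3 = 8*h/3)
-(-2376)*U(1) = -(-2376)*(8/3)*1 = -(-2376)*8/3 = -8*(-792) = 6336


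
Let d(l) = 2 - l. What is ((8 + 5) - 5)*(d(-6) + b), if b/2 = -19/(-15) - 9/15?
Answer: 224/3 ≈ 74.667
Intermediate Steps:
b = 4/3 (b = 2*(-19/(-15) - 9/15) = 2*(-19*(-1/15) - 9*1/15) = 2*(19/15 - 3/5) = 2*(2/3) = 4/3 ≈ 1.3333)
((8 + 5) - 5)*(d(-6) + b) = ((8 + 5) - 5)*((2 - 1*(-6)) + 4/3) = (13 - 5)*((2 + 6) + 4/3) = 8*(8 + 4/3) = 8*(28/3) = 224/3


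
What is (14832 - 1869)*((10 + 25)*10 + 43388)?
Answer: 566975694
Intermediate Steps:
(14832 - 1869)*((10 + 25)*10 + 43388) = 12963*(35*10 + 43388) = 12963*(350 + 43388) = 12963*43738 = 566975694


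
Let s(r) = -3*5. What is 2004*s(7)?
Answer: -30060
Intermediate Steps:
s(r) = -15
2004*s(7) = 2004*(-15) = -30060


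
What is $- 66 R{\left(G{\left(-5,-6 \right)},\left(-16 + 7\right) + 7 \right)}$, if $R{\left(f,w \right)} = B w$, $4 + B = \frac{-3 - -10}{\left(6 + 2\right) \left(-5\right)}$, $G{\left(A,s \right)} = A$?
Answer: $- \frac{5511}{10} \approx -551.1$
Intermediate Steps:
$B = - \frac{167}{40}$ ($B = -4 + \frac{-3 - -10}{\left(6 + 2\right) \left(-5\right)} = -4 + \frac{-3 + 10}{8 \left(-5\right)} = -4 + \frac{7}{-40} = -4 + 7 \left(- \frac{1}{40}\right) = -4 - \frac{7}{40} = - \frac{167}{40} \approx -4.175$)
$R{\left(f,w \right)} = - \frac{167 w}{40}$
$- 66 R{\left(G{\left(-5,-6 \right)},\left(-16 + 7\right) + 7 \right)} = - 66 \left(- \frac{167 \left(\left(-16 + 7\right) + 7\right)}{40}\right) = - 66 \left(- \frac{167 \left(-9 + 7\right)}{40}\right) = - 66 \left(\left(- \frac{167}{40}\right) \left(-2\right)\right) = \left(-66\right) \frac{167}{20} = - \frac{5511}{10}$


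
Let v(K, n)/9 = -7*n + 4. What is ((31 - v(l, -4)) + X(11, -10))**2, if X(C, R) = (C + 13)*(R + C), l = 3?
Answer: 54289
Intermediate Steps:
v(K, n) = 36 - 63*n (v(K, n) = 9*(-7*n + 4) = 9*(4 - 7*n) = 36 - 63*n)
X(C, R) = (13 + C)*(C + R)
((31 - v(l, -4)) + X(11, -10))**2 = ((31 - (36 - 63*(-4))) + (11**2 + 13*11 + 13*(-10) + 11*(-10)))**2 = ((31 - (36 + 252)) + (121 + 143 - 130 - 110))**2 = ((31 - 1*288) + 24)**2 = ((31 - 288) + 24)**2 = (-257 + 24)**2 = (-233)**2 = 54289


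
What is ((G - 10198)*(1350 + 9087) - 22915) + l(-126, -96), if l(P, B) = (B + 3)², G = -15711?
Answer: -270426499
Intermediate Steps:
l(P, B) = (3 + B)²
((G - 10198)*(1350 + 9087) - 22915) + l(-126, -96) = ((-15711 - 10198)*(1350 + 9087) - 22915) + (3 - 96)² = (-25909*10437 - 22915) + (-93)² = (-270412233 - 22915) + 8649 = -270435148 + 8649 = -270426499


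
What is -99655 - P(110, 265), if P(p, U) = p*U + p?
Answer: -128915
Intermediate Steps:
P(p, U) = p + U*p (P(p, U) = U*p + p = p + U*p)
-99655 - P(110, 265) = -99655 - 110*(1 + 265) = -99655 - 110*266 = -99655 - 1*29260 = -99655 - 29260 = -128915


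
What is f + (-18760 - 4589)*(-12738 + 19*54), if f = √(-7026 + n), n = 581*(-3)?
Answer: 273463488 + I*√8769 ≈ 2.7346e+8 + 93.643*I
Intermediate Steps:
n = -1743
f = I*√8769 (f = √(-7026 - 1743) = √(-8769) = I*√8769 ≈ 93.643*I)
f + (-18760 - 4589)*(-12738 + 19*54) = I*√8769 + (-18760 - 4589)*(-12738 + 19*54) = I*√8769 - 23349*(-12738 + 1026) = I*√8769 - 23349*(-11712) = I*√8769 + 273463488 = 273463488 + I*√8769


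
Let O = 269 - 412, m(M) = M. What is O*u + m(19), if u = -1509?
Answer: 215806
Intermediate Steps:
O = -143
O*u + m(19) = -143*(-1509) + 19 = 215787 + 19 = 215806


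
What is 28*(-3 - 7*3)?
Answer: -672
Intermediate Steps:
28*(-3 - 7*3) = 28*(-3 - 21) = 28*(-24) = -672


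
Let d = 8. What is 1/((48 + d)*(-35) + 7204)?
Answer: 1/5244 ≈ 0.00019069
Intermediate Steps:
1/((48 + d)*(-35) + 7204) = 1/((48 + 8)*(-35) + 7204) = 1/(56*(-35) + 7204) = 1/(-1960 + 7204) = 1/5244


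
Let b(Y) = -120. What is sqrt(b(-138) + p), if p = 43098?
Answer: sqrt(42978) ≈ 207.31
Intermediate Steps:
sqrt(b(-138) + p) = sqrt(-120 + 43098) = sqrt(42978)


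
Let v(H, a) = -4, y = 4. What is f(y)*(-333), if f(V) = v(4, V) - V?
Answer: 2664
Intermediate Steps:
f(V) = -4 - V
f(y)*(-333) = (-4 - 1*4)*(-333) = (-4 - 4)*(-333) = -8*(-333) = 2664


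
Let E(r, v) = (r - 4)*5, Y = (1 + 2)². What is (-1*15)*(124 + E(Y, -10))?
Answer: -2235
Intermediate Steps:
Y = 9 (Y = 3² = 9)
E(r, v) = -20 + 5*r (E(r, v) = (-4 + r)*5 = -20 + 5*r)
(-1*15)*(124 + E(Y, -10)) = (-1*15)*(124 + (-20 + 5*9)) = -15*(124 + (-20 + 45)) = -15*(124 + 25) = -15*149 = -2235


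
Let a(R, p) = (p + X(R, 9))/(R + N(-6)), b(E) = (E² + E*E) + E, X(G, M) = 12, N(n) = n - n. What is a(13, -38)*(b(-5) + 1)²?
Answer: -4232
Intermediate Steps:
N(n) = 0
b(E) = E + 2*E² (b(E) = (E² + E²) + E = 2*E² + E = E + 2*E²)
a(R, p) = (12 + p)/R (a(R, p) = (p + 12)/(R + 0) = (12 + p)/R)
a(13, -38)*(b(-5) + 1)² = ((12 - 38)/13)*(-5*(1 + 2*(-5)) + 1)² = ((1/13)*(-26))*(-5*(1 - 10) + 1)² = -2*(-5*(-9) + 1)² = -2*(45 + 1)² = -2*46² = -2*2116 = -4232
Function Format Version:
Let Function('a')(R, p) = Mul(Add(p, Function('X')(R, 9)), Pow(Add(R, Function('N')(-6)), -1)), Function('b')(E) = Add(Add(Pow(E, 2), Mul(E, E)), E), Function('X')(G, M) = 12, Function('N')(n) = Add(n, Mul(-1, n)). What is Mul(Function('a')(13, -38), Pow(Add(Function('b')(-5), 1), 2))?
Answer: -4232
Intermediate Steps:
Function('N')(n) = 0
Function('b')(E) = Add(E, Mul(2, Pow(E, 2))) (Function('b')(E) = Add(Add(Pow(E, 2), Pow(E, 2)), E) = Add(Mul(2, Pow(E, 2)), E) = Add(E, Mul(2, Pow(E, 2))))
Function('a')(R, p) = Mul(Pow(R, -1), Add(12, p)) (Function('a')(R, p) = Mul(Add(p, 12), Pow(Add(R, 0), -1)) = Mul(Add(12, p), Pow(R, -1)) = Mul(Pow(R, -1), Add(12, p)))
Mul(Function('a')(13, -38), Pow(Add(Function('b')(-5), 1), 2)) = Mul(Mul(Pow(13, -1), Add(12, -38)), Pow(Add(Mul(-5, Add(1, Mul(2, -5))), 1), 2)) = Mul(Mul(Rational(1, 13), -26), Pow(Add(Mul(-5, Add(1, -10)), 1), 2)) = Mul(-2, Pow(Add(Mul(-5, -9), 1), 2)) = Mul(-2, Pow(Add(45, 1), 2)) = Mul(-2, Pow(46, 2)) = Mul(-2, 2116) = -4232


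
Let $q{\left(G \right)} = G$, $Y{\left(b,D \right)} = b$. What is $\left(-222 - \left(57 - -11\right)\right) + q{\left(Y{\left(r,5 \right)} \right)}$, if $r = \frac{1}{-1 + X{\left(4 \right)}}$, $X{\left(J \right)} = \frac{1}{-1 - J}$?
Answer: $- \frac{1745}{6} \approx -290.83$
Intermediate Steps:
$r = - \frac{5}{6}$ ($r = \frac{1}{-1 - \frac{1}{1 + 4}} = \frac{1}{-1 - \frac{1}{5}} = \frac{1}{- \frac{6}{5}} = - \frac{5}{6} \approx -0.83333$)
$\left(-222 - \left(57 - -11\right)\right) + q{\left(Y{\left(r,5 \right)} \right)} = \left(-222 - \left(57 - -11\right)\right) - \frac{5}{6} = \left(-222 - \left(57 + 11\right)\right) - \frac{5}{6} = \left(-222 - 68\right) - \frac{5}{6} = -290 - \frac{5}{6} = - \frac{1745}{6}$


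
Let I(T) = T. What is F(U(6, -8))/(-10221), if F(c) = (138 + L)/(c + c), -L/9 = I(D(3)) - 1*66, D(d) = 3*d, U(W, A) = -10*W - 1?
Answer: 217/415654 ≈ 0.00052207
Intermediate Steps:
U(W, A) = -1 - 10*W
L = 513 (L = -9*(3*3 - 1*66) = -9*(9 - 66) = -9*(-57) = 513)
F(c) = 651/(2*c) (F(c) = (138 + 513)/(c + c) = 651/((2*c)) = 651*(1/(2*c)) = 651/(2*c))
F(U(6, -8))/(-10221) = (651/(2*(-1 - 10*6)))/(-10221) = (651/(2*(-1 - 60)))*(-1/10221) = ((651/2)/(-61))*(-1/10221) = ((651/2)*(-1/61))*(-1/10221) = -651/122*(-1/10221) = 217/415654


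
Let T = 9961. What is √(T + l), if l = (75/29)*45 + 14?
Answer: 5*√339474/29 ≈ 100.46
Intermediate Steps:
l = 3781/29 (l = (75*(1/29))*45 + 14 = (75/29)*45 + 14 = 3375/29 + 14 = 3781/29 ≈ 130.38)
√(T + l) = √(9961 + 3781/29) = √(292650/29) = 5*√339474/29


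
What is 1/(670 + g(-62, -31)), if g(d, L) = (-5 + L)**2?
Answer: 1/1966 ≈ 0.00050865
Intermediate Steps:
1/(670 + g(-62, -31)) = 1/(670 + (-5 - 31)**2) = 1/(670 + (-36)**2) = 1/(670 + 1296) = 1/1966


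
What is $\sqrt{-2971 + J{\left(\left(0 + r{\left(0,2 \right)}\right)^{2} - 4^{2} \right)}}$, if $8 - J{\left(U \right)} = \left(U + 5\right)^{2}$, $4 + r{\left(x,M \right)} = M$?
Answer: $2 i \sqrt{753} \approx 54.882 i$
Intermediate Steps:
$r{\left(x,M \right)} = -4 + M$
$J{\left(U \right)} = 8 - \left(5 + U\right)^{2}$ ($J{\left(U \right)} = 8 - \left(U + 5\right)^{2} = 8 - \left(5 + U\right)^{2}$)
$\sqrt{-2971 + J{\left(\left(0 + r{\left(0,2 \right)}\right)^{2} - 4^{2} \right)}} = \sqrt{-2971 + \left(8 - \left(5 + \left(\left(0 + \left(-4 + 2\right)\right)^{2} - 4^{2}\right)\right)^{2}\right)} = \sqrt{-2971 + \left(8 - \left(5 + \left(\left(0 - 2\right)^{2} - 16\right)\right)^{2}\right)} = \sqrt{-2971 + \left(8 - \left(5 - \left(16 - \left(-2\right)^{2}\right)\right)^{2}\right)} = \sqrt{-2971 + \left(8 - \left(5 + \left(4 - 16\right)\right)^{2}\right)} = \sqrt{-2971 + \left(8 - \left(5 - 12\right)^{2}\right)} = \sqrt{-2971 + \left(8 - \left(-7\right)^{2}\right)} = \sqrt{-2971 + \left(8 - 49\right)} = \sqrt{-2971 - 41} = \sqrt{-3012} = 2 i \sqrt{753}$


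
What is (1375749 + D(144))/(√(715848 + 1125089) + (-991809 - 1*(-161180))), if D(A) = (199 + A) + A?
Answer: -285785383111/172485673676 - 344059*√1840937/172485673676 ≈ -1.6596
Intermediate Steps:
D(A) = 199 + 2*A
(1375749 + D(144))/(√(715848 + 1125089) + (-991809 - 1*(-161180))) = (1375749 + (199 + 2*144))/(√(715848 + 1125089) + (-991809 - 1*(-161180))) = (1375749 + (199 + 288))/(√1840937 + (-991809 + 161180)) = (1375749 + 487)/(√1840937 - 830629) = 1376236/(-830629 + √1840937)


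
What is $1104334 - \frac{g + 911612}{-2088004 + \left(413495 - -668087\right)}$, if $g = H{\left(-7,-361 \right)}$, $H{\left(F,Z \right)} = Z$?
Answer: $\frac{1111426944199}{1006422} \approx 1.1043 \cdot 10^{6}$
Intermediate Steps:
$g = -361$
$1104334 - \frac{g + 911612}{-2088004 + \left(413495 - -668087\right)} = 1104334 - \frac{-361 + 911612}{-2088004 + \left(413495 - -668087\right)} = 1104334 - \frac{911251}{-2088004 + \left(413495 + 668087\right)} = 1104334 - \frac{911251}{-2088004 + 1081582} = 1104334 - \frac{911251}{-1006422} = 1104334 - 911251 \left(- \frac{1}{1006422}\right) = 1104334 - - \frac{911251}{1006422} = 1104334 + \frac{911251}{1006422} = \frac{1111426944199}{1006422}$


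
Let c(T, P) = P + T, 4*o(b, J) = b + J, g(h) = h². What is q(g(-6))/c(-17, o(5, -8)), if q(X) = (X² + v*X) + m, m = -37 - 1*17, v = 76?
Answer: -15912/71 ≈ -224.11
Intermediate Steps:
m = -54 (m = -37 - 17 = -54)
o(b, J) = J/4 + b/4 (o(b, J) = (b + J)/4 = (J + b)/4 = J/4 + b/4)
q(X) = -54 + X² + 76*X (q(X) = (X² + 76*X) - 54 = -54 + X² + 76*X)
q(g(-6))/c(-17, o(5, -8)) = (-54 + ((-6)²)² + 76*(-6)²)/(((¼)*(-8) + (¼)*5) - 17) = (-54 + 36² + 76*36)/((-2 + 5/4) - 17) = (-54 + 1296 + 2736)/(-¾ - 17) = 3978/(-71/4) = 3978*(-4/71) = -15912/71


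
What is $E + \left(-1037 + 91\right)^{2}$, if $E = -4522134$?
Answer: $-3627218$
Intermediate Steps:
$E + \left(-1037 + 91\right)^{2} = -4522134 + \left(-1037 + 91\right)^{2} = -4522134 + \left(-946\right)^{2} = -4522134 + 894916 = -3627218$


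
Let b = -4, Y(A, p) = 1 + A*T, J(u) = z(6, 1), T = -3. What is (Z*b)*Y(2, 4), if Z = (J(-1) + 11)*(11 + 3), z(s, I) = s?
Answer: 4760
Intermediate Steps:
J(u) = 6
Y(A, p) = 1 - 3*A (Y(A, p) = 1 + A*(-3) = 1 - 3*A)
Z = 238 (Z = (6 + 11)*(11 + 3) = 17*14 = 238)
(Z*b)*Y(2, 4) = (238*(-4))*(1 - 3*2) = -952*(1 - 6) = -952*(-5) = 4760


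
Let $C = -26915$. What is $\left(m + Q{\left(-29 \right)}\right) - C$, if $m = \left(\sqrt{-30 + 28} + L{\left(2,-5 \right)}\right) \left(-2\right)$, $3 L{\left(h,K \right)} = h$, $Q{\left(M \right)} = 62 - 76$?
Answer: $\frac{80699}{3} - 2 i \sqrt{2} \approx 26900.0 - 2.8284 i$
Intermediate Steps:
$Q{\left(M \right)} = -14$
$L{\left(h,K \right)} = \frac{h}{3}$
$m = - \frac{4}{3} - 2 i \sqrt{2}$ ($m = \left(\sqrt{-30 + 28} + \frac{1}{3} \cdot 2\right) \left(-2\right) = \left(\sqrt{-2} + \frac{2}{3}\right) \left(-2\right) = \left(i \sqrt{2} + \frac{2}{3}\right) \left(-2\right) = \left(\frac{2}{3} + i \sqrt{2}\right) \left(-2\right) = - \frac{4}{3} - 2 i \sqrt{2} \approx -1.3333 - 2.8284 i$)
$\left(m + Q{\left(-29 \right)}\right) - C = \left(\left(- \frac{4}{3} - 2 i \sqrt{2}\right) - 14\right) - -26915 = \left(- \frac{46}{3} - 2 i \sqrt{2}\right) + 26915 = \frac{80699}{3} - 2 i \sqrt{2}$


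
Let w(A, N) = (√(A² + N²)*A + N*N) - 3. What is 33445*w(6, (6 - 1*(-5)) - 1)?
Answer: 3244165 + 401340*√34 ≈ 5.5844e+6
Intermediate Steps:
w(A, N) = -3 + N² + A*√(A² + N²) (w(A, N) = (A*√(A² + N²) + N²) - 3 = (N² + A*√(A² + N²)) - 3 = -3 + N² + A*√(A² + N²))
33445*w(6, (6 - 1*(-5)) - 1) = 33445*(-3 + ((6 - 1*(-5)) - 1)² + 6*√(6² + ((6 - 1*(-5)) - 1)²)) = 33445*(-3 + ((6 + 5) - 1)² + 6*√(36 + ((6 + 5) - 1)²)) = 33445*(-3 + (11 - 1)² + 6*√(36 + (11 - 1)²)) = 33445*(-3 + 10² + 6*√(36 + 10²)) = 33445*(-3 + 100 + 6*√(36 + 100)) = 33445*(-3 + 100 + 6*√136) = 33445*(-3 + 100 + 6*(2*√34)) = 33445*(-3 + 100 + 12*√34) = 33445*(97 + 12*√34) = 3244165 + 401340*√34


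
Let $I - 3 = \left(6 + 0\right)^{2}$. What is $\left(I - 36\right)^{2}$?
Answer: $9$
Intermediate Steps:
$I = 39$ ($I = 3 + \left(6 + 0\right)^{2} = 3 + 6^{2} = 3 + 36 = 39$)
$\left(I - 36\right)^{2} = \left(39 - 36\right)^{2} = 3^{2} = 9$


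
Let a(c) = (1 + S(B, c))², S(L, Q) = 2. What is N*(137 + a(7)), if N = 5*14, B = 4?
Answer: 10220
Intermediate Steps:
a(c) = 9 (a(c) = (1 + 2)² = 3² = 9)
N = 70
N*(137 + a(7)) = 70*(137 + 9) = 70*146 = 10220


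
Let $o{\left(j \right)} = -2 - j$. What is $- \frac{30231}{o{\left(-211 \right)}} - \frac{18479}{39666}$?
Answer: $- \frac{109364087}{753654} \approx -145.11$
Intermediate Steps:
$- \frac{30231}{o{\left(-211 \right)}} - \frac{18479}{39666} = - \frac{30231}{-2 - -211} - \frac{18479}{39666} = - \frac{30231}{-2 + 211} - \frac{18479}{39666} = - \frac{30231}{209} - \frac{18479}{39666} = - \frac{109364087}{753654}$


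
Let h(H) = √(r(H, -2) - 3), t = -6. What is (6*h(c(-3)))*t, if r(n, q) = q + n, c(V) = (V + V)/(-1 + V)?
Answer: -18*I*√14 ≈ -67.35*I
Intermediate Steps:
c(V) = 2*V/(-1 + V) (c(V) = (2*V)/(-1 + V) = 2*V/(-1 + V))
r(n, q) = n + q
h(H) = √(-5 + H) (h(H) = √((H - 2) - 3) = √((-2 + H) - 3) = √(-5 + H))
(6*h(c(-3)))*t = (6*√(-5 + 2*(-3)/(-1 - 3)))*(-6) = (6*√(-5 + 2*(-3)/(-4)))*(-6) = (6*√(-5 + 2*(-3)*(-¼)))*(-6) = (6*√(-5 + 3/2))*(-6) = (6*√(-7/2))*(-6) = (6*(I*√14/2))*(-6) = (3*I*√14)*(-6) = -18*I*√14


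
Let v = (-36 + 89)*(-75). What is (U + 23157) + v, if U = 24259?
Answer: 43441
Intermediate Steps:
v = -3975 (v = 53*(-75) = -3975)
(U + 23157) + v = (24259 + 23157) - 3975 = 47416 - 3975 = 43441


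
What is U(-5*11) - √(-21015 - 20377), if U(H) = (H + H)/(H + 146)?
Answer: -110/91 - 4*I*√2587 ≈ -1.2088 - 203.45*I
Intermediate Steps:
U(H) = 2*H/(146 + H) (U(H) = (2*H)/(146 + H) = 2*H/(146 + H))
U(-5*11) - √(-21015 - 20377) = 2*(-5*11)/(146 - 5*11) - √(-21015 - 20377) = 2*(-55)/(146 - 55) - √(-41392) = 2*(-55)/91 - 4*I*√2587 = 2*(-55)*(1/91) - 4*I*√2587 = -110/91 - 4*I*√2587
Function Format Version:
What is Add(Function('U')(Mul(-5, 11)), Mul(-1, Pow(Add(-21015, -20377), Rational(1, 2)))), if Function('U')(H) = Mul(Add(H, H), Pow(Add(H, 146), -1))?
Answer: Add(Rational(-110, 91), Mul(-4, I, Pow(2587, Rational(1, 2)))) ≈ Add(-1.2088, Mul(-203.45, I))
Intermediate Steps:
Function('U')(H) = Mul(2, H, Pow(Add(146, H), -1)) (Function('U')(H) = Mul(Mul(2, H), Pow(Add(146, H), -1)) = Mul(2, H, Pow(Add(146, H), -1)))
Add(Function('U')(Mul(-5, 11)), Mul(-1, Pow(Add(-21015, -20377), Rational(1, 2)))) = Add(Mul(2, Mul(-5, 11), Pow(Add(146, Mul(-5, 11)), -1)), Mul(-1, Pow(Add(-21015, -20377), Rational(1, 2)))) = Add(Mul(2, -55, Pow(Add(146, -55), -1)), Mul(-1, Pow(-41392, Rational(1, 2)))) = Add(Mul(2, -55, Pow(91, -1)), Mul(-1, Mul(4, I, Pow(2587, Rational(1, 2))))) = Add(Mul(2, -55, Rational(1, 91)), Mul(-4, I, Pow(2587, Rational(1, 2)))) = Add(Rational(-110, 91), Mul(-4, I, Pow(2587, Rational(1, 2))))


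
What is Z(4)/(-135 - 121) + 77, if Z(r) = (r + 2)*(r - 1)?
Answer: 9847/128 ≈ 76.930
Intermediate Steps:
Z(r) = (-1 + r)*(2 + r) (Z(r) = (2 + r)*(-1 + r) = (-1 + r)*(2 + r))
Z(4)/(-135 - 121) + 77 = (-2 + 4 + 4**2)/(-135 - 121) + 77 = (-2 + 4 + 16)/(-256) + 77 = 18*(-1/256) + 77 = -9/128 + 77 = 9847/128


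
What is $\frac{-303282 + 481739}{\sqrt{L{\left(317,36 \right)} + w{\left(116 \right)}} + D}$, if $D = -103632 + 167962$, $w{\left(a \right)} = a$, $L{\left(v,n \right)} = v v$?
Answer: $\frac{2296027762}{827649659} - \frac{178457 \sqrt{100605}}{4138248295} \approx 2.7605$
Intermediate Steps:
$L{\left(v,n \right)} = v^{2}$
$D = 64330$
$\frac{-303282 + 481739}{\sqrt{L{\left(317,36 \right)} + w{\left(116 \right)}} + D} = \frac{-303282 + 481739}{\sqrt{317^{2} + 116} + 64330} = \frac{178457}{\sqrt{100489 + 116} + 64330} = \frac{178457}{\sqrt{100605} + 64330} = \frac{178457}{64330 + \sqrt{100605}}$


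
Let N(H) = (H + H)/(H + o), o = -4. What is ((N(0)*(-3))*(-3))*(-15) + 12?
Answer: 12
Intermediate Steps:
N(H) = 2*H/(-4 + H) (N(H) = (H + H)/(H - 4) = (2*H)/(-4 + H) = 2*H/(-4 + H))
((N(0)*(-3))*(-3))*(-15) + 12 = (((2*0/(-4 + 0))*(-3))*(-3))*(-15) + 12 = (((2*0/(-4))*(-3))*(-3))*(-15) + 12 = (((2*0*(-1/4))*(-3))*(-3))*(-15) + 12 = ((0*(-3))*(-3))*(-15) + 12 = (0*(-3))*(-15) + 12 = 0*(-15) + 12 = 0 + 12 = 12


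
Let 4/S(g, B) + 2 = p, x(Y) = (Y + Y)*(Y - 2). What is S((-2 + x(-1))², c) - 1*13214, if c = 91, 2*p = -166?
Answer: -1123194/85 ≈ -13214.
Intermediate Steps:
x(Y) = 2*Y*(-2 + Y) (x(Y) = (2*Y)*(-2 + Y) = 2*Y*(-2 + Y))
p = -83 (p = (½)*(-166) = -83)
S(g, B) = -4/85 (S(g, B) = 4/(-2 - 83) = 4/(-85) = 4*(-1/85) = -4/85)
S((-2 + x(-1))², c) - 1*13214 = -4/85 - 1*13214 = -4/85 - 13214 = -1123194/85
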